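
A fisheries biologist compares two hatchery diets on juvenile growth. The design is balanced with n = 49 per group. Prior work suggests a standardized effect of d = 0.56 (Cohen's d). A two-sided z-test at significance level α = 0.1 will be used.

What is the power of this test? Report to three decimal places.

Power ≈ 0.870

Noncentrality parameter: δ = d·√(n/2) = 0.56 × √(49/2) = 2.7719
Critical value for a two-sided test at α = 0.1: z_{α/2} = 1.645.
Power = Φ(δ − 1.645) + Φ(−δ − 1.645) = Φ(1.127) + Φ(-4.417) = 0.8701 + 0.0000 = 0.8701.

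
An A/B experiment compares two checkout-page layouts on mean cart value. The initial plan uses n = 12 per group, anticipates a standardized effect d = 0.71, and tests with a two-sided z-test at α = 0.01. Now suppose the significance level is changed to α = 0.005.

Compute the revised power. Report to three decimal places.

δ = d·√(n/2) = 0.71 × √(12/2) = 1.7391 (unchanged). New critical value: z_{0.0025} = 2.807.
Revised power = Φ(δ − 2.807) + Φ(−δ − 2.807) = Φ(-1.068) + Φ(-4.546) = 0.1428 + 0.0000 = 0.1428.

Power ≈ 0.143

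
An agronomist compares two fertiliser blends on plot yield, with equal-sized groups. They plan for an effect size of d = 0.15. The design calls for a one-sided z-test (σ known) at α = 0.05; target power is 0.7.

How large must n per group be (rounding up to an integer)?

For power 0.7 need Φ(δ − z_{0.05}) = 0.7, so δ = z_{0.05} + z_{0.30} = 1.645 + 0.524 = 2.169.
δ = d·√(n/2) ⇒ n = 2(δ/d)² = 2 × (2.169 / 0.15)² = 418.28.
Round up to the next whole unit.

n = 419 per group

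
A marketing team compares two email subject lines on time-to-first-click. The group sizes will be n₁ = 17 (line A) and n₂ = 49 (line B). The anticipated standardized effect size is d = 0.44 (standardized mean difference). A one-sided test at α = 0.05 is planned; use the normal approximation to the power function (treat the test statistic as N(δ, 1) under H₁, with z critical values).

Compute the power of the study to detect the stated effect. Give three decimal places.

Noncentrality parameter: δ = d / √(1/n₁ + 1/n₂) = 0.44 / √(1/17 + 1/49) = 1.5632
One-sided α = 0.05 → critical value z_{0.05} = 1.645.
Power = Φ(δ − 1.645) = Φ(-0.082) = 0.4674.

Power ≈ 0.467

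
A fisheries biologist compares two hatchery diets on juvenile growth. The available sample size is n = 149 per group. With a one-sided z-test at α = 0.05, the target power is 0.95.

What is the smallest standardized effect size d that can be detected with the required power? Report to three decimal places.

d ≈ 0.381

Need Φ(δ − 1.645) = 0.95, so δ = 1.645 + 1.645 = 3.290.
δ = d·√(n/2) ⇒ d = δ/√(n/2) = 3.290/√(149/2) = 0.3811.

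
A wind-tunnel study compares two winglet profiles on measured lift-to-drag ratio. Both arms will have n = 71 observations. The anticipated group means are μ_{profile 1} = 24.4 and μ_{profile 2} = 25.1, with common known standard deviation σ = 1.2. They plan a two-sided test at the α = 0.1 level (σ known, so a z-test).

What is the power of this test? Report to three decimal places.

Standardized effect: d = |μ_{profile 1} − μ_{profile 2}| / σ = |24.4 − 25.1| / 1.2 = 0.5833
Noncentrality parameter: δ = d·√(n/2) = 0.5833 × √(71/2) = 3.4756
Critical value for a two-sided test at α = 0.1: z_{α/2} = 1.645.
Power = Φ(δ − 1.645) + Φ(−δ − 1.645) = Φ(1.831) + Φ(-5.120) = 0.9664 + 0.0000 = 0.9664.

Power ≈ 0.966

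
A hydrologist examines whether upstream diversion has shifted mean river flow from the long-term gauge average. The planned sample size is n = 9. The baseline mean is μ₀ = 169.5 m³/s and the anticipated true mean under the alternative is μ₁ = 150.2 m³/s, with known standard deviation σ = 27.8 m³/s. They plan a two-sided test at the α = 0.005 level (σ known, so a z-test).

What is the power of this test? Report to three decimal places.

Standardized effect: d = |μ₁ − μ₀| / σ = |150.2 − 169.5| / 27.8 = 0.6942
Noncentrality parameter: δ = d·√n = 0.6942 × √9 = 2.0827
Two-sided α = 0.005 → critical value z_{0.0025} = 2.807.
Power = Φ(δ − 2.807) + Φ(−δ − 2.807) = Φ(-0.724) + Φ(-4.890) = 0.2344 + 0.0000 = 0.2344.

Power ≈ 0.234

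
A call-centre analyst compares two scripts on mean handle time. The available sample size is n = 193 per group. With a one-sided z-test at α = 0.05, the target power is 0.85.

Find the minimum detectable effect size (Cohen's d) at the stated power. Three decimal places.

d ≈ 0.273

Need Φ(δ − 1.645) = 0.85, so δ = 1.645 + 1.036 = 2.681.
δ = d·√(n/2) ⇒ d = δ/√(n/2) = 2.681/√(193/2) = 0.2729.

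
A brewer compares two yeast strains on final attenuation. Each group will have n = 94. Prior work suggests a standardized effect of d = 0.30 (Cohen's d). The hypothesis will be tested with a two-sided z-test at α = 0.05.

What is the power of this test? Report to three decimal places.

Noncentrality parameter: δ = d·√(n/2) = 0.30 × √(94/2) = 2.0567
Two-sided α = 0.05 → critical value z_{0.025} = 1.960.
Power = Φ(δ − 1.960) + Φ(−δ − 1.960) = Φ(0.097) + Φ(-4.017) = 0.5385 + 0.0000 = 0.5386.

Power ≈ 0.539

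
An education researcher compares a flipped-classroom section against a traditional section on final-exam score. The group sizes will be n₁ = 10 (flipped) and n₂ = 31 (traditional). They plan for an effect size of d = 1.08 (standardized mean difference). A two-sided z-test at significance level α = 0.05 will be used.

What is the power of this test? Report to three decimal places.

Power ≈ 0.844

Noncentrality parameter: δ = d / √(1/n₁ + 1/n₂) = 1.08 / √(1/10 + 1/31) = 2.9697
Critical value for a two-sided test at α = 0.05: z_{α/2} = 1.960.
Power = Φ(δ − 1.960) + Φ(−δ − 1.960) = Φ(1.010) + Φ(-4.930) = 0.8437 + 0.0000 = 0.8437.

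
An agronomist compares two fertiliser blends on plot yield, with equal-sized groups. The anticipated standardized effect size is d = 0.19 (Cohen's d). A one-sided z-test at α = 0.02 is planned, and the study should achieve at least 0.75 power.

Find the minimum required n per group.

Set Φ(δ − 2.054) = 0.75; then δ − 2.054 = Φ⁻¹(0.75) = 0.674, giving δ = 2.728.
δ = d·√(n/2) ⇒ n = 2(δ/d)² = 2 × (2.728 / 0.19)² = 412.37.
Rounding up, n = 413 per group.

n = 413 per group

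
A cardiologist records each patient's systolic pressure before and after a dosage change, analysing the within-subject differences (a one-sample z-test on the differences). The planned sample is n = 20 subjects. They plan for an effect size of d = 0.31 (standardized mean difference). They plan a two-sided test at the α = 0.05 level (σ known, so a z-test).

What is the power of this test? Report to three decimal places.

Noncentrality parameter: δ = d·√n = 0.31 × √20 = 1.3864
Critical value for a two-sided test at α = 0.05: z_{α/2} = 1.960.
Power = Φ(δ − 1.960) + Φ(−δ − 1.960) = Φ(-0.574) + Φ(-3.346) = 0.2831 + 0.0004 = 0.2835.

Power ≈ 0.284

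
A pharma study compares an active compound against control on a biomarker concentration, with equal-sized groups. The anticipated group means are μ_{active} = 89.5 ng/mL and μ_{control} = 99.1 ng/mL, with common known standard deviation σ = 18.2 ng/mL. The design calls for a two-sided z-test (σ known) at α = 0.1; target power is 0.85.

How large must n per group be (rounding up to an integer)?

Standardized effect: d = |μ_{active} − μ_{control}| / σ = |89.5 − 99.1| / 18.2 = 0.5275
For power 0.85 need Φ(δ − z_{0.05}) = 0.85, so δ = z_{0.05} + z_{0.15} = 1.645 + 1.036 = 2.681.
(For δ > 0 the lower-tail rejection region contributes negligibly to power, so the one-term inversion is standard.)
δ = d·√(n/2) ⇒ n = 2(δ/d)² = 2 × (2.681 / 0.5275)² = 51.68.
Rounding up, n = 52 per group.

n = 52 per group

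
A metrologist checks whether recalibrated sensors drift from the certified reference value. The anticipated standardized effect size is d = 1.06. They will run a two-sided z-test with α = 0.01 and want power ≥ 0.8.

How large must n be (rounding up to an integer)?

n = 11

For power 0.8 need Φ(δ − z_{0.005}) = 0.8, so δ = z_{0.005} + z_{0.20} = 2.576 + 0.842 = 3.417.
(The Φ(−δ − z_{α/2}) term is vanishingly small for δ > 0 and is dropped in the standard sample-size formula.)
δ = d·√n ⇒ n = (δ/d)² = (3.417 / 1.06)² = 10.39.
Rounding up, n = 11.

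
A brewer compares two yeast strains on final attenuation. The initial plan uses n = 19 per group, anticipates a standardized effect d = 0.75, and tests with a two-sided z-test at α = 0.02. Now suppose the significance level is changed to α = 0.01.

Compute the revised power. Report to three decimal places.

Power ≈ 0.396

δ = d·√(n/2) = 0.75 × √(19/2) = 2.3117 (unchanged). New critical value: z_{0.005} = 2.576.
Revised power = Φ(δ − 2.576) + Φ(−δ − 2.576) = Φ(-0.264) + Φ(-4.887) = 0.3958 + 0.0000 = 0.3958.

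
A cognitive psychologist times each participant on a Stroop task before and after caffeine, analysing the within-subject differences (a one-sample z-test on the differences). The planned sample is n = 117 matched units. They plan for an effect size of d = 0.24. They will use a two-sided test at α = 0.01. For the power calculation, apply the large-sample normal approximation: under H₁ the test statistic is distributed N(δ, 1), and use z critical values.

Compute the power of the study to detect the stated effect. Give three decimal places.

Noncentrality parameter: δ = d·√n = 0.24 × √117 = 2.5960
Critical value for a two-sided test at α = 0.01: z_{α/2} = 2.576.
Power = Φ(δ − 2.576) + Φ(−δ − 2.576) = Φ(0.020) + Φ(-5.172) = 0.5080 + 0.0000 = 0.5080.

Power ≈ 0.508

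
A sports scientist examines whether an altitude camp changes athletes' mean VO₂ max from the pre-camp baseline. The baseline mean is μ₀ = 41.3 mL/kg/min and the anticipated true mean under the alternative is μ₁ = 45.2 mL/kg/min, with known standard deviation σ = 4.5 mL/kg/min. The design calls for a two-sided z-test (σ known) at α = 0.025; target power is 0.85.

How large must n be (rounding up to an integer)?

n = 15

Standardized effect: d = |μ₁ − μ₀| / σ = |45.2 − 41.3| / 4.5 = 0.8667
For power 0.85 need Φ(δ − z_{0.0125}) = 0.85, so δ = z_{0.0125} + z_{0.15} = 2.241 + 1.036 = 3.278.
(The Φ(−δ − z_{α/2}) term is vanishingly small for δ > 0 and is dropped in the standard sample-size formula.)
δ = d·√n ⇒ n = (δ/d)² = (3.278 / 0.8667)² = 14.30.
Rounding up, n = 15.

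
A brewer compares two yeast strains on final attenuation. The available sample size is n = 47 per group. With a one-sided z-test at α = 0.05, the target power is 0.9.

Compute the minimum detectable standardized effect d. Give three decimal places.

Need Φ(δ − 1.645) = 0.9, so δ = 1.645 + 1.282 = 2.926.
δ = d·√(n/2) ⇒ d = δ/√(n/2) = 2.926/√(47/2) = 0.6037.

d ≈ 0.604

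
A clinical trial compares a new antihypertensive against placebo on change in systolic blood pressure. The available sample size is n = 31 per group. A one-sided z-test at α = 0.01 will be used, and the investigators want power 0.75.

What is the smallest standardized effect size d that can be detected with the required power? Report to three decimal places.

d ≈ 0.762

Need Φ(δ − 2.326) = 0.75, so δ = 2.326 + 0.674 = 3.001.
δ = d·√(n/2) ⇒ d = δ/√(n/2) = 3.001/√(31/2) = 0.7622.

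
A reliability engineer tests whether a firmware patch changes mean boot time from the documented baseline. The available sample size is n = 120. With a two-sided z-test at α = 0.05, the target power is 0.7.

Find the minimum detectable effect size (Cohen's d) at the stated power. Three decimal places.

Required noncentrality: δ = z_{0.025} + z_{0.30} = 1.960 + 0.524 = 2.484.
(The second rejection-region term Φ(−δ − z_{α/2}) is negligible and dropped.)
δ = d·√n ⇒ d = δ/√n = 2.484/√120 = 0.2268.

d ≈ 0.227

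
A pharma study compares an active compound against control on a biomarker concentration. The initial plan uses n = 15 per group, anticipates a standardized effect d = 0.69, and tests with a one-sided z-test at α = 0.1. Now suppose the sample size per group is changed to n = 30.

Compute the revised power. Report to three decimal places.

Power ≈ 0.918

With n = 30 per group: δ = d·√(n/2) = 0.69 × √(30/2) = 2.6724. Critical value z_{0.1} = 1.282.
Revised power = P(Z > 1.282 − δ) = Φ(1.391) = 0.9179.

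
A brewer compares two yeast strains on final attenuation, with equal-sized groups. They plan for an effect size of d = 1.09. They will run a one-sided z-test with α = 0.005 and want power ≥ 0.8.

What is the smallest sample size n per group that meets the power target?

n = 20 per group

For power 0.8 need Φ(δ − z_{0.005}) = 0.8, so δ = z_{0.005} + z_{0.20} = 2.576 + 0.842 = 3.417.
δ = d·√(n/2) ⇒ n = 2(δ/d)² = 2 × (3.417 / 1.09)² = 19.66.
Rounding up, n = 20 per group.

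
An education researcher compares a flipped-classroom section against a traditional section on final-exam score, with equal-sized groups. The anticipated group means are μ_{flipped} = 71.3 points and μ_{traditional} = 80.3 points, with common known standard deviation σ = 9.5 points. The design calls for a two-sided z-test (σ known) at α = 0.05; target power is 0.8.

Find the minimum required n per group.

n = 18 per group

Standardized effect: d = |μ_{flipped} − μ_{traditional}| / σ = |71.3 − 80.3| / 9.5 = 0.9474
Set Φ(δ − 1.960) = 0.8; then δ − 1.960 = Φ⁻¹(0.8) = 0.842, giving δ = 2.802.
(For δ > 0 the lower-tail rejection region contributes negligibly to power, so the one-term inversion is standard.)
δ = d·√(n/2) ⇒ n = 2(δ/d)² = 2 × (2.802 / 0.9474)² = 17.49.
Rounding up, n = 18 per group.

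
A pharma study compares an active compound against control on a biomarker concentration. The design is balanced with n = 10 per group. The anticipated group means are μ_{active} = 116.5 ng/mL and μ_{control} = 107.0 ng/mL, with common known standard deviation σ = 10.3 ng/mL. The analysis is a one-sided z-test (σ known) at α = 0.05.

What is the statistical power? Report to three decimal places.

Power ≈ 0.662

Standardized effect: d = |μ_{active} − μ_{control}| / σ = |116.5 − 107.0| / 10.3 = 0.9223
Noncentrality parameter: δ = d·√(n/2) = 0.9223 × √(10/2) = 2.0624
One-sided α = 0.05 → critical value z_{0.05} = 1.645.
Power = Φ(δ − 1.645) = Φ(0.418) = 0.6619.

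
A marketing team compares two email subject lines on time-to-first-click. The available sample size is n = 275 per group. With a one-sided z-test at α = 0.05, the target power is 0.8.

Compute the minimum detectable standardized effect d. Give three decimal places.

Required noncentrality: δ = z_{0.05} + z_{0.20} = 1.645 + 0.842 = 2.486.
δ = d·√(n/2) ⇒ d = δ/√(n/2) = 2.486/√(275/2) = 0.2120.

d ≈ 0.212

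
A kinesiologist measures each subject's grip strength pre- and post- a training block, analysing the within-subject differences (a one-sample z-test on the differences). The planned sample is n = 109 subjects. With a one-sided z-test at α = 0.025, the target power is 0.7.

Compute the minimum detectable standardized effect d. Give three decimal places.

Need Φ(δ − 1.960) = 0.7, so δ = 1.960 + 0.524 = 2.484.
δ = d·√n ⇒ d = δ/√n = 2.484/√109 = 0.2380.

d ≈ 0.238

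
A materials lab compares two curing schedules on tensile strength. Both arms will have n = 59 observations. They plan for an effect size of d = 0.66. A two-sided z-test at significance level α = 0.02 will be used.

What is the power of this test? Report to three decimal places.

Power ≈ 0.896

Noncentrality parameter: δ = d·√(n/2) = 0.66 × √(59/2) = 3.5847
Critical value for a two-sided test at α = 0.02: z_{α/2} = 2.326.
Power = Φ(δ − 2.326) + Φ(−δ − 2.326) = Φ(1.258) + Φ(-5.911) = 0.8959 + 0.0000 = 0.8959.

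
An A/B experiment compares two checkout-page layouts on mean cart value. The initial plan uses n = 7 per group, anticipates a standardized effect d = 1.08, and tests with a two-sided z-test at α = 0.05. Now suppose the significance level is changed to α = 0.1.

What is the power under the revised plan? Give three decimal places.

Power ≈ 0.647

δ = d·√(n/2) = 1.08 × √(7/2) = 2.0205 (unchanged). New critical value: z_{0.05} = 1.645.
Revised power = Φ(δ − 1.645) + Φ(−δ − 1.645) = Φ(0.376) + Φ(-3.665) = 0.6464 + 0.0001 = 0.6465.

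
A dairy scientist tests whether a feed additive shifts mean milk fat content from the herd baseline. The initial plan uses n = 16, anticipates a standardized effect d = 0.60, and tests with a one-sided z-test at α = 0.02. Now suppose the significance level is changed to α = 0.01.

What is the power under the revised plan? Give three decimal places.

Power ≈ 0.529

δ = d·√n = 0.60 × √16 = 2.4000 (unchanged). New critical value: z_{0.01} = 2.326.
Revised power = Φ(δ − 2.326) = Φ(0.074) = 0.5294.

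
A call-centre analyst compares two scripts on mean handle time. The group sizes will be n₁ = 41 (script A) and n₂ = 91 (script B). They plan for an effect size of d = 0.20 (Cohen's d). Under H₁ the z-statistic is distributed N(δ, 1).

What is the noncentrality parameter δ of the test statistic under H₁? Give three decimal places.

δ ≈ 1.063

The noncentrality parameter scales effect size by the design's sample-size factor: δ = d / √(1/n₁ + 1/n₂) = 0.20 / √(1/41 + 1/91) = 1.0633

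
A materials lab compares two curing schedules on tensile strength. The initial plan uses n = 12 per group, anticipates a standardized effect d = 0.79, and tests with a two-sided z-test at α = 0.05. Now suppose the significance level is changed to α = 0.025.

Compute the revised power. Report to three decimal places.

Power ≈ 0.380

δ = d·√(n/2) = 0.79 × √(12/2) = 1.9351 (unchanged). New critical value: z_{0.0125} = 2.241.
Revised power = Φ(δ − 2.241) + Φ(−δ − 2.241) = Φ(-0.306) + Φ(-4.176) = 0.3797 + 0.0000 = 0.3797.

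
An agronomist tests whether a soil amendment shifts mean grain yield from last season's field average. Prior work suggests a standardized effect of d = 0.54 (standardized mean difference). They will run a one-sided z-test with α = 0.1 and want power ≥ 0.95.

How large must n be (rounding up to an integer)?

n = 30

Set Φ(δ − 1.282) = 0.95; then δ − 1.282 = Φ⁻¹(0.95) = 1.645, giving δ = 2.926.
δ = d·√n ⇒ n = (δ/d)² = (2.926 / 0.54)² = 29.37.
Round up to the next whole unit.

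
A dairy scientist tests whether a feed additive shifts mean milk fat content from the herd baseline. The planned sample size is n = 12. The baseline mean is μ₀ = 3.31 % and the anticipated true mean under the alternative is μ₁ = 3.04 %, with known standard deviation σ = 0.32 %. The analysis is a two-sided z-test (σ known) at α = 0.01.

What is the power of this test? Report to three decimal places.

Standardized effect: d = |μ₁ − μ₀| / σ = |3.04 − 3.31| / 0.32 = 0.8438
Noncentrality parameter: δ = d·√n = 0.8438 × √12 = 2.9228
Critical value for a two-sided test at α = 0.01: z_{α/2} = 2.576.
Power = Φ(δ − 2.576) + Φ(−δ − 2.576) = Φ(0.347) + Φ(-5.499) = 0.6357 + 0.0000 = 0.6357.

Power ≈ 0.636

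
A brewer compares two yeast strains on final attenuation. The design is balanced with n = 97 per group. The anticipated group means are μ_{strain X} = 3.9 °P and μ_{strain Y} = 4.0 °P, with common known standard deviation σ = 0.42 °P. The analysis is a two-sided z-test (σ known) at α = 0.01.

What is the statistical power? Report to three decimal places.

Standardized effect: d = |μ_{strain X} − μ_{strain Y}| / σ = |3.9 − 4.0| / 0.42 = 0.2381
Noncentrality parameter: δ = d·√(n/2) = 0.2381 × √(97/2) = 1.6581
Critical value for a two-sided test at α = 0.01: z_{α/2} = 2.576.
Power = Φ(δ − 2.576) + Φ(−δ − 2.576) = Φ(-0.918) + Φ(-4.234) = 0.1794 + 0.0000 = 0.1794.

Power ≈ 0.179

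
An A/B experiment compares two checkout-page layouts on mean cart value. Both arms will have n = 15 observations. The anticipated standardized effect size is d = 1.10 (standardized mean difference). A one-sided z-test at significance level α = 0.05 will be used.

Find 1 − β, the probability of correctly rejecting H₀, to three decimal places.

Power ≈ 0.914

Noncentrality parameter: δ = d·√(n/2) = 1.10 × √(15/2) = 3.0125
Critical value for a one-sided test at α = 0.05: z_α = 1.645.
Power = Φ(δ − 1.645) = Φ(1.368) = 0.9143.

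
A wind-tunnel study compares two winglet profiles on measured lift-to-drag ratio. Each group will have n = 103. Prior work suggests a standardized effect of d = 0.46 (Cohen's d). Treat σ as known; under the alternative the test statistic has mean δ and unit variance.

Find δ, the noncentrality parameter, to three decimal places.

δ = d·√(n/2) = 0.46 × √(103/2) = 3.3011

δ ≈ 3.301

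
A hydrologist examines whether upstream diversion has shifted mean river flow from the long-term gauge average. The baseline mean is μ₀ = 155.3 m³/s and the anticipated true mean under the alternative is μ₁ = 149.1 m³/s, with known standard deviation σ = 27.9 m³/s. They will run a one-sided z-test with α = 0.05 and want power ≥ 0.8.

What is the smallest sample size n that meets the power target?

n = 126

Standardized effect: d = |μ₁ − μ₀| / σ = |149.1 − 155.3| / 27.9 = 0.2222
For power 0.8 need Φ(δ − z_{0.05}) = 0.8, so δ = z_{0.05} + z_{0.20} = 1.645 + 0.842 = 2.486.
δ = d·√n ⇒ n = (δ/d)² = (2.486 / 0.2222)² = 125.20.
Round up to the next whole unit.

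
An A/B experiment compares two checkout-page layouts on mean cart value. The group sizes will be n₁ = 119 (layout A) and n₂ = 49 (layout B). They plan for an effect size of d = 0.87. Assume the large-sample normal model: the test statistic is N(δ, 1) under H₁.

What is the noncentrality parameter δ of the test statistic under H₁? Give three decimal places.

δ ≈ 5.125

δ = d / √(1/n₁ + 1/n₂) = 0.87 / √(1/119 + 1/49) = 5.1255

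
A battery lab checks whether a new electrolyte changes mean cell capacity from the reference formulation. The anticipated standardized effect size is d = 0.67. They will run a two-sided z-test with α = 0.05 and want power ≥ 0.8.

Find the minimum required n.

n = 18

For power 0.8 need Φ(δ − z_{0.025}) = 0.8, so δ = z_{0.025} + z_{0.20} = 1.960 + 0.842 = 2.802.
(Ignoring the negligible lower-tail rejection probability gives the usual closed-form inversion.)
δ = d·√n ⇒ n = (δ/d)² = (2.802 / 0.67)² = 17.48.
Round up to the next whole unit.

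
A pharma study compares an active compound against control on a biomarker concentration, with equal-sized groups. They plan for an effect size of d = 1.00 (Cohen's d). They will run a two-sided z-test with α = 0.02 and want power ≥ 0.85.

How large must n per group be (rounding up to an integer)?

n = 23 per group

For power 0.85 need Φ(δ − z_{0.01}) = 0.85, so δ = z_{0.01} + z_{0.15} = 2.326 + 1.036 = 3.363.
(The Φ(−δ − z_{α/2}) term is vanishingly small for δ > 0 and is dropped in the standard sample-size formula.)
δ = d·√(n/2) ⇒ n = 2(δ/d)² = 2 × (3.363 / 1.00)² = 22.62.
Rounding up, n = 23 per group.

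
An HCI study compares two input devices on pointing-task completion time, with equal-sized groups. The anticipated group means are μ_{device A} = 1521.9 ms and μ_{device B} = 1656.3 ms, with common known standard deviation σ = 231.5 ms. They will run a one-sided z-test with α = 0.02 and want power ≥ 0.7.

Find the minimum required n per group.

n = 40 per group

Standardized effect: d = |μ_{device A} − μ_{device B}| / σ = |1521.9 − 1656.3| / 231.5 = 0.5806
For power 0.7 need Φ(δ − z_{0.02}) = 0.7, so δ = z_{0.02} + z_{0.30} = 2.054 + 0.524 = 2.578.
δ = d·√(n/2) ⇒ n = 2(δ/d)² = 2 × (2.578 / 0.5806)² = 39.44.
Rounding up, n = 40 per group.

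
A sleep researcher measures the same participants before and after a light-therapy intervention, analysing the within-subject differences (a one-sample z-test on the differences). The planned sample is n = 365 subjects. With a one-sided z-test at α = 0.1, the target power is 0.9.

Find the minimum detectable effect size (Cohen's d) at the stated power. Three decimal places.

Required noncentrality: δ = z_{0.1} + z_{0.10} = 1.282 + 1.282 = 2.563.
δ = d·√n ⇒ d = δ/√n = 2.563/√365 = 0.1342.

d ≈ 0.134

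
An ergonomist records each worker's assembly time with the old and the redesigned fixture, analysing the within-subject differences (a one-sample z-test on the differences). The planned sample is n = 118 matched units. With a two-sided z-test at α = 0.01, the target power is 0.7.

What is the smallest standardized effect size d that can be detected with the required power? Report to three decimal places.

Required noncentrality: δ = z_{0.005} + z_{0.30} = 2.576 + 0.524 = 3.100.
(The second rejection-region term Φ(−δ − z_{α/2}) is negligible and dropped.)
δ = d·√n ⇒ d = δ/√n = 3.100/√118 = 0.2854.

d ≈ 0.285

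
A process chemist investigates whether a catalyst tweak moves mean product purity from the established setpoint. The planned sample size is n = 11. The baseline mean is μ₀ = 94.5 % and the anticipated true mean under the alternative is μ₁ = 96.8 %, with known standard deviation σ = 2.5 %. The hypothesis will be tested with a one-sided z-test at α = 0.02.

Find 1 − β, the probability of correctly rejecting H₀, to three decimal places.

Standardized effect: d = |μ₁ − μ₀| / σ = |96.8 − 94.5| / 2.5 = 0.9200
Noncentrality parameter: δ = d·√n = 0.9200 × √11 = 3.0513
One-sided α = 0.02 → critical value z_{0.02} = 2.054.
Power = P(Z > 2.054 − δ) = Φ(0.998) = 0.8408.

Power ≈ 0.841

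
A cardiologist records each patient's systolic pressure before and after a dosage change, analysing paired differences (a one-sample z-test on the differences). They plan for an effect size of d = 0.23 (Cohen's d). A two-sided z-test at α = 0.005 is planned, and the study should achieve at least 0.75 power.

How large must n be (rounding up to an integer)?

n = 230

For power 0.75 need Φ(δ − z_{0.0025}) = 0.75, so δ = z_{0.0025} + z_{0.25} = 2.807 + 0.674 = 3.482.
(Ignoring the negligible lower-tail rejection probability gives the usual closed-form inversion.)
δ = d·√n ⇒ n = (δ/d)² = (3.482 / 0.23)² = 229.13.
Round up to the next whole unit.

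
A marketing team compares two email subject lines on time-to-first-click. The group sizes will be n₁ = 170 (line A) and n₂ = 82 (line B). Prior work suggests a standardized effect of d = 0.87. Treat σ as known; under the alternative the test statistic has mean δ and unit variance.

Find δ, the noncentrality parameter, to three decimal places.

δ ≈ 6.471

δ = d / √(1/n₁ + 1/n₂) = 0.87 / √(1/170 + 1/82) = 6.4707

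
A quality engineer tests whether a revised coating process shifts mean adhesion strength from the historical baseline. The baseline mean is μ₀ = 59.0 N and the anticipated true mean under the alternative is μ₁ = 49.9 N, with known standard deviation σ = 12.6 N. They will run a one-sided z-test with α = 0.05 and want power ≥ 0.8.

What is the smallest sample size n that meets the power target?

n = 12

Standardized effect: d = |μ₁ − μ₀| / σ = |49.9 − 59.0| / 12.6 = 0.7222
For power 0.8 need Φ(δ − z_{0.05}) = 0.8, so δ = z_{0.05} + z_{0.20} = 1.645 + 0.842 = 2.486.
δ = d·√n ⇒ n = (δ/d)² = (2.486 / 0.7222)² = 11.85.
Rounding up, n = 12.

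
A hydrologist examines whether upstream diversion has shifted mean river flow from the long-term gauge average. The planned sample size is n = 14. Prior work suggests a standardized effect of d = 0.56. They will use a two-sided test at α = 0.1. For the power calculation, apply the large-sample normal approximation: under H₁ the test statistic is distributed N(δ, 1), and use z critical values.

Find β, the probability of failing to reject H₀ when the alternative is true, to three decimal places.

β ≈ 0.326

Noncentrality parameter: λ = d·√n = 0.56 × √14 = 2.0953
Critical value for a two-sided test at α = 0.1: z_{α/2} = 1.645.
Power = Φ(λ − 1.645) + Φ(−λ − 1.645) = Φ(0.450) + Φ(-3.740) = 0.6738 + 0.0001 = 0.6739.
Type II error: β = 1 − power = 1 − 0.6739 = 0.3261.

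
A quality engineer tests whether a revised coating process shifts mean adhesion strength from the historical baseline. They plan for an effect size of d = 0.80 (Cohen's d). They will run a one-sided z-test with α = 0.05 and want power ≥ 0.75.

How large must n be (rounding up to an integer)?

n = 9

Set Φ(δ − 1.645) = 0.75; then δ − 1.645 = Φ⁻¹(0.75) = 0.674, giving δ = 2.319.
δ = d·√n ⇒ n = (δ/d)² = (2.319 / 0.80)² = 8.41.
Round up to the next whole unit.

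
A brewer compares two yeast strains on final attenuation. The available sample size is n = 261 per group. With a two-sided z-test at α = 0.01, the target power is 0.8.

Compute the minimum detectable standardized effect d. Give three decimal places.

Required noncentrality: δ = z_{0.005} + z_{0.20} = 2.576 + 0.842 = 3.417.
(Lower-tail contribution to power is negligible for δ > 0.)
δ = d·√(n/2) ⇒ d = δ/√(n/2) = 3.417/√(261/2) = 0.2992.

d ≈ 0.299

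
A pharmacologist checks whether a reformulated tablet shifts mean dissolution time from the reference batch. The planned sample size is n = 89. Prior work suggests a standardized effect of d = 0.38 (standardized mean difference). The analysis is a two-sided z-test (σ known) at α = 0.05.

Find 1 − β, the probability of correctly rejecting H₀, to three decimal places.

Power ≈ 0.948

Noncentrality parameter: δ = d·√n = 0.38 × √89 = 3.5849
Two-sided α = 0.05 → critical value z_{0.025} = 1.960.
Power = Φ(δ − 1.960) + Φ(−δ − 1.960) = Φ(1.625) + Φ(-5.545) = 0.9479 + 0.0000 = 0.9479.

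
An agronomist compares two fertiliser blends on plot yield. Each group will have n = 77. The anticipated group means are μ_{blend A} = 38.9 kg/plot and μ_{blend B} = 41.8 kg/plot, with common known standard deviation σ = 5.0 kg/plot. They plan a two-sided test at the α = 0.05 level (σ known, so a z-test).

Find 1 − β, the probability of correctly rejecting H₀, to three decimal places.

Standardized effect: d = |μ_{blend A} − μ_{blend B}| / σ = |38.9 − 41.8| / 5.0 = 0.5800
Noncentrality parameter: δ = d·√(n/2) = 0.5800 × √(77/2) = 3.5988
Two-sided α = 0.05 → critical value z_{0.025} = 1.960.
Power = Φ(δ − 1.960) + Φ(−δ − 1.960) = Φ(1.639) + Φ(-5.559) = 0.9494 + 0.0000 = 0.9494.

Power ≈ 0.949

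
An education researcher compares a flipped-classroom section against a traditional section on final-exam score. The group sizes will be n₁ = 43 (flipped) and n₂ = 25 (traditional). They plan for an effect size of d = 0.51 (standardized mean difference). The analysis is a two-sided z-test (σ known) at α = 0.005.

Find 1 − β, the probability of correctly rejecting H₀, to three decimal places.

Noncentrality parameter: δ = d / √(1/n₁ + 1/n₂) = 0.51 / √(1/43 + 1/25) = 2.0278
Critical value for a two-sided test at α = 0.005: z_{α/2} = 2.807.
Power = Φ(δ − 2.807) + Φ(−δ − 2.807) = Φ(-0.779) + Φ(-4.835) = 0.2179 + 0.0000 = 0.2179.

Power ≈ 0.218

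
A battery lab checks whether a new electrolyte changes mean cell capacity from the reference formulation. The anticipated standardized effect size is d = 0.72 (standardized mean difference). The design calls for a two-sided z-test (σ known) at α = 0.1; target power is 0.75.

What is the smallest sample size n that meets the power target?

For power 0.75 need Φ(δ − z_{0.05}) = 0.75, so δ = z_{0.05} + z_{0.25} = 1.645 + 0.674 = 2.319.
(For δ > 0 the lower-tail rejection region contributes negligibly to power, so the one-term inversion is standard.)
δ = d·√n ⇒ n = (δ/d)² = (2.319 / 0.72)² = 10.38.
Rounding up, n = 11.

n = 11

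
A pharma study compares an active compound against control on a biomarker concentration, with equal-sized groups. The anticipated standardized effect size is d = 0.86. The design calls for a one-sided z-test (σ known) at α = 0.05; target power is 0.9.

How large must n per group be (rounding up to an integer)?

n = 24 per group

Set Φ(δ − 1.645) = 0.9; then δ − 1.645 = Φ⁻¹(0.9) = 1.282, giving δ = 2.926.
δ = d·√(n/2) ⇒ n = 2(δ/d)² = 2 × (2.926 / 0.86)² = 23.16.
Round up to the next whole unit.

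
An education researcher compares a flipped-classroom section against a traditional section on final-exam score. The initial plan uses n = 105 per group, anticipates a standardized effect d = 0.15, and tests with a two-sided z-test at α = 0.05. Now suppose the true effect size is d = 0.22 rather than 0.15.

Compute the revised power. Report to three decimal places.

Power ≈ 0.357

With d = 0.22: δ = d·√(n/2) = 0.22 × √(105/2) = 1.5941. Critical value z_{0.025} = 1.960.
Revised power = Φ(δ − 1.960) + Φ(−δ − 1.960) = Φ(-0.366) + Φ(-3.554) = 0.3572 + 0.0002 = 0.3574.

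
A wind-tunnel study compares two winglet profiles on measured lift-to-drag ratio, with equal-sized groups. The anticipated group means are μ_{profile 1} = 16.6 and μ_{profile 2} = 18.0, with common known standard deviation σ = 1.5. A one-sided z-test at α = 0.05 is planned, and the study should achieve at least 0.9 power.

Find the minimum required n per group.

n = 20 per group

Standardized effect: d = |μ_{profile 1} − μ_{profile 2}| / σ = |16.6 − 18.0| / 1.5 = 0.9333
For power 0.9 need Φ(δ − z_{0.05}) = 0.9, so δ = z_{0.05} + z_{0.10} = 1.645 + 1.282 = 2.926.
δ = d·√(n/2) ⇒ n = 2(δ/d)² = 2 × (2.926 / 0.9333)² = 19.66.
Rounding up, n = 20 per group.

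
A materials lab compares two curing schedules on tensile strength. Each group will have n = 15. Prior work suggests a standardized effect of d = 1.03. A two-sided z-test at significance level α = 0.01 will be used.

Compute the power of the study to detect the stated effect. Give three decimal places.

Power ≈ 0.597

Noncentrality parameter: δ = d·√(n/2) = 1.03 × √(15/2) = 2.8208
Two-sided α = 0.01 → critical value z_{0.005} = 2.576.
Power = Φ(δ − 2.576) + Φ(−δ − 2.576) = Φ(0.245) + Φ(-5.397) = 0.5967 + 0.0000 = 0.5967.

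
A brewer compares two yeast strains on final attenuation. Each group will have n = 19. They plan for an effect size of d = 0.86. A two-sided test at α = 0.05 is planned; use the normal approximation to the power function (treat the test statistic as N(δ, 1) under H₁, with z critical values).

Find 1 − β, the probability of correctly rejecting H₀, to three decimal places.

Power ≈ 0.755

Noncentrality parameter: δ = d·√(n/2) = 0.86 × √(19/2) = 2.6507
Two-sided α = 0.05 → critical value z_{0.025} = 1.960.
Power = Φ(δ − 1.960) + Φ(−δ − 1.960) = Φ(0.691) + Φ(-4.611) = 0.7551 + 0.0000 = 0.7551.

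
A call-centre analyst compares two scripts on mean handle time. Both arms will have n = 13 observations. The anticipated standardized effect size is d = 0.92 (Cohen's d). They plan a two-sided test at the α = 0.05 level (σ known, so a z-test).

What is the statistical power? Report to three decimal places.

Power ≈ 0.650

Noncentrality parameter: δ = d·√(n/2) = 0.92 × √(13/2) = 2.3455
Critical value for a two-sided test at α = 0.05: z_{α/2} = 1.960.
Power = Φ(δ − 1.960) + Φ(−δ − 1.960) = Φ(0.386) + Φ(-4.306) = 0.6501 + 0.0000 = 0.6501.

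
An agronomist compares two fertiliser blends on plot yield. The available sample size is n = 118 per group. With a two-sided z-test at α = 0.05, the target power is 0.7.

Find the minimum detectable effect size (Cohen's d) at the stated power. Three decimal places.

Need Φ(δ − 1.960) = 0.7, so δ = 1.960 + 0.524 = 2.484.
(Lower-tail contribution to power is negligible for δ > 0.)
δ = d·√(n/2) ⇒ d = δ/√(n/2) = 2.484/√(118/2) = 0.3234.

d ≈ 0.323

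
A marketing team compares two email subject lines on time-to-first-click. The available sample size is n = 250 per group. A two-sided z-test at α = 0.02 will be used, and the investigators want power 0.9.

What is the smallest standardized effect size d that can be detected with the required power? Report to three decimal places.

d ≈ 0.323

Required noncentrality: δ = z_{0.01} + z_{0.10} = 2.326 + 1.282 = 3.608.
(The second rejection-region term Φ(−δ − z_{α/2}) is negligible and dropped.)
δ = d·√(n/2) ⇒ d = δ/√(n/2) = 3.608/√(250/2) = 0.3227.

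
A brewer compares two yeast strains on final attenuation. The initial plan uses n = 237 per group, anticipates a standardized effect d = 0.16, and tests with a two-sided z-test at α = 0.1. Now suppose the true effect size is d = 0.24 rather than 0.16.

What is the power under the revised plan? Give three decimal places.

With d = 0.24: δ = d·√(n/2) = 0.24 × √(237/2) = 2.6126. Critical value z_{0.05} = 1.645.
Revised power = Φ(δ − 1.645) + Φ(−δ − 1.645) = Φ(0.968) + Φ(-4.257) = 0.8334 + 0.0000 = 0.8334.

Power ≈ 0.833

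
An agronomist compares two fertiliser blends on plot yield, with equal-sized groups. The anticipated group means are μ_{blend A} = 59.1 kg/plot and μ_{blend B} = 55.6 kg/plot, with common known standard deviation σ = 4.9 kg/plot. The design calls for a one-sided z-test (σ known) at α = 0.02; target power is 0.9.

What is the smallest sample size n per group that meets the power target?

n = 44 per group

Standardized effect: d = |μ_{blend A} − μ_{blend B}| / σ = |59.1 − 55.6| / 4.9 = 0.7143
Set Φ(δ − 2.054) = 0.9; then δ − 2.054 = Φ⁻¹(0.9) = 1.282, giving δ = 3.335.
δ = d·√(n/2) ⇒ n = 2(δ/d)² = 2 × (3.335 / 0.7143)² = 43.61.
Rounding up, n = 44 per group.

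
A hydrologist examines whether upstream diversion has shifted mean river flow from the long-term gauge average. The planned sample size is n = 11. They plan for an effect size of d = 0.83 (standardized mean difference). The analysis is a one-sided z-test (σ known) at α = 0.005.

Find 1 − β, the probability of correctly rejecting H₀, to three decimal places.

Power ≈ 0.570

Noncentrality parameter: δ = d·√n = 0.83 × √11 = 2.7528
Critical value for a one-sided test at α = 0.005: z_α = 2.576.
Power = P(Z > 2.576 − δ) = Φ(0.177) = 0.5702.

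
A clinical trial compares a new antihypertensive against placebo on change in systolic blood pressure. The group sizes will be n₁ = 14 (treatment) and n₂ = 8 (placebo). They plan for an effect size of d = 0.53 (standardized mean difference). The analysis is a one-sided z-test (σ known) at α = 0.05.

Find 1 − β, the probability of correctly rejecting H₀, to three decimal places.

Power ≈ 0.327

Noncentrality parameter: δ = d / √(1/n₁ + 1/n₂) = 0.53 / √(1/14 + 1/8) = 1.1958
One-sided α = 0.05 → critical value z_{0.05} = 1.645.
Power = P(Z > 1.645 − δ) = Φ(-0.449) = 0.3267.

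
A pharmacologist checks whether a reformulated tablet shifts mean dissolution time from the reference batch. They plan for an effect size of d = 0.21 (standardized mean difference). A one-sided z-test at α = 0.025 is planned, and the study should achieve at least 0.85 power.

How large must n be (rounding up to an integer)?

Set Φ(δ − 1.960) = 0.85; then δ − 1.960 = Φ⁻¹(0.85) = 1.036, giving δ = 2.996.
δ = d·√n ⇒ n = (δ/d)² = (2.996 / 0.21)² = 203.59.
Round up to the next whole unit.

n = 204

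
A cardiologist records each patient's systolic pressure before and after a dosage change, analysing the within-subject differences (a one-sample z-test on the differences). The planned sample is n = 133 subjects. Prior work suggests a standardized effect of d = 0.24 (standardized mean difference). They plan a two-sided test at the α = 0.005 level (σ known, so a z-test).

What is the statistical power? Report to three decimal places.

Noncentrality parameter: δ = d·√n = 0.24 × √133 = 2.7678
Two-sided α = 0.005 → critical value z_{0.0025} = 2.807.
Power = Φ(δ − 2.807) + Φ(−δ − 2.807) = Φ(-0.039) + Φ(-5.575) = 0.4844 + 0.0000 = 0.4844.

Power ≈ 0.484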